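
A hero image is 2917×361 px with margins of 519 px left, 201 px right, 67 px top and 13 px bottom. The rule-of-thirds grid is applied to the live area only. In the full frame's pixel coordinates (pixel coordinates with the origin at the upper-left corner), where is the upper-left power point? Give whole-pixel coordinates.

x = 1251 px, y = 161 px

Content width = 2917 − 519 − 201 = 2197 px; content height = 361 − 67 − 13 = 281 px.
Upper-left is one-third across and one-third down within the live area.
x = 519 + 1 × 2197/3 = 519 + 732.33 ≈ 1251
y = 67 + 1 × 281/3 = 67 + 93.67 ≈ 161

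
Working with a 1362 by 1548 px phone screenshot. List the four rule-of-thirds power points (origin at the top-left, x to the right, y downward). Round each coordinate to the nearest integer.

One third of 1362 is 454; one third of 1548 is 516.
Vertical third lines at x = 454 and x = 908; horizontal third lines at y = 516 and y = 1032.

(454, 516), (908, 516), (454, 1032), (908, 1032)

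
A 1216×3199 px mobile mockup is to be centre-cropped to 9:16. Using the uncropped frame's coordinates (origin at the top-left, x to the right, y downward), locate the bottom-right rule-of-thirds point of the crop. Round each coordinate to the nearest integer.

1216/3199 < 9/16, so the 9:16 crop keeps the full width 1216 and trims height to 1216 × 16/9 = 2161.78 px.
Top offset = (3199 − 2161.78)/2 = 518.61 px; left offset = 0.
Bottom-right is two-thirds across and two-thirds down within the crop:
x = 0.00 + 2 × 1216.00/3 ≈ 811; y = 518.61 + 2 × 2161.78/3 ≈ 1960.

x = 811 px, y = 1960 px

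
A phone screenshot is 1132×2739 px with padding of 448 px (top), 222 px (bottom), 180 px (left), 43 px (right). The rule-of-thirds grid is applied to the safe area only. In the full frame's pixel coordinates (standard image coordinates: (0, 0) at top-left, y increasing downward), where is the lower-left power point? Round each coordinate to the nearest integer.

(483, 1827)

Content width = 1132 − 180 − 43 = 909 px; content height = 2739 − 448 − 222 = 2069 px.
Lower-left is one-third across and two-thirds down within the safe area.
x = 180 + 1 × 909/3 = 180 + 303.00 ≈ 483
y = 448 + 2 × 2069/3 = 448 + 1379.33 ≈ 1827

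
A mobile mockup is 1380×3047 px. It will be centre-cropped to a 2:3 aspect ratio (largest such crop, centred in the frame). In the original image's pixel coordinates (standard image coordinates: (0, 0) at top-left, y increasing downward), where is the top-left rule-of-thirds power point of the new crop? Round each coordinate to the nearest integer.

1380/3047 < 2/3, so the 2:3 crop keeps the full width 1380 and trims height to 1380 × 3/2 = 2070.00 px.
Top offset = (3047 − 2070.00)/2 = 488.50 px; left offset = 0.
Top-left is one-third across and one-third down within the crop:
x = 0.00 + 1 × 1380.00/3 ≈ 460; y = 488.50 + 1 × 2070.00/3 ≈ 1179.

(460, 1179)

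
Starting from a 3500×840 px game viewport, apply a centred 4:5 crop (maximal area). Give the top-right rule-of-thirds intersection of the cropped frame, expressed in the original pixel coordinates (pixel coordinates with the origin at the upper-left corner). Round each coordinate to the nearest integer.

x = 1862 px, y = 280 px

3500/840 > 4/5, so the 4:5 crop keeps the full height 840 and trims width to 840 × 4/5 = 672.00 px.
Left offset = (3500 − 672.00)/2 = 1414.00 px; top offset = 0.
Top-right is two-thirds across and one-third down within the crop:
x = 1414.00 + 2 × 672.00/3 ≈ 1862; y = 0.00 + 1 × 840.00/3 ≈ 280.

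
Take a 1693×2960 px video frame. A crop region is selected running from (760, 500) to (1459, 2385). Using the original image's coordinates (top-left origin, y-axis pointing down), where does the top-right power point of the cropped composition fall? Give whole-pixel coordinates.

Crop width = 1459 − 760 = 699 px; one third is 233.00 px.
Crop height = 2385 − 500 = 1885 px; one third is 628.33 px.
The top-right point is two-thirds across and one-third down within the crop:
x = 760 + 2 × 233.00 ≈ 1226; y = 500 + 1 × 628.33 ≈ 1128.

x = 1226 px, y = 1128 px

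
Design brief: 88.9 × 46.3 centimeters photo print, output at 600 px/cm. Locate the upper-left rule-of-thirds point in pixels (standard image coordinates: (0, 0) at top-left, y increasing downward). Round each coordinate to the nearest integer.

In pixels the canvas is 88.9 × 600 = 53340 wide and 46.3 × 600 = 27780 tall.
The upper-left point is one-third across and one-third down:
x = 1 × 53340/3 ≈ 17780; y = 1 × 27780/3 ≈ 9260.

(17780, 9260)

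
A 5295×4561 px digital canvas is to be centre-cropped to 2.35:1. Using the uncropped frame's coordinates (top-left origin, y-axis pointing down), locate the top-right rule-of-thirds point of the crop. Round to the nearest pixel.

(3530, 1905)

5295/4561 < 2.35/1, so the 2.35:1 crop keeps the full width 5295 and trims height to 5295 × 1/2.35 = 2253.19 px.
Top offset = (4561 − 2253.19)/2 = 1153.90 px; left offset = 0.
Top-right is two-thirds across and one-third down within the crop:
x = 0.00 + 2 × 5295.00/3 ≈ 3530; y = 1153.90 + 1 × 2253.19/3 ≈ 1905.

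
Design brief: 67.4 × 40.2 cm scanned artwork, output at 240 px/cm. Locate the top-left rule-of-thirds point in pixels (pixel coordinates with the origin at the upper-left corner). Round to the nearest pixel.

(5392, 3216)

In pixels the canvas is 67.4 × 240 = 16176 wide and 40.2 × 240 = 9648 tall.
The top-left point is one-third across and one-third down:
x = 1 × 16176/3 ≈ 5392; y = 1 × 9648/3 ≈ 3216.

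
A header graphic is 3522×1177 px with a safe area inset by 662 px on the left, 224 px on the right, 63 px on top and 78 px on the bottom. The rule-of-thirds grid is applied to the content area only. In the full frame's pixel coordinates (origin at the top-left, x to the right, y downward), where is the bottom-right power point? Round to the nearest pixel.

(2419, 754)

Content width = 3522 − 662 − 224 = 2636 px; content height = 1177 − 63 − 78 = 1036 px.
Bottom-right is two-thirds across and two-thirds down within the content area.
x = 662 + 2 × 2636/3 = 662 + 1757.33 ≈ 2419
y = 63 + 2 × 1036/3 = 63 + 690.67 ≈ 754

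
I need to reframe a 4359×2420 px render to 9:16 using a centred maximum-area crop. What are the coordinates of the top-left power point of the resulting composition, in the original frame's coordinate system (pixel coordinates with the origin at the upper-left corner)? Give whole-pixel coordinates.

4359/2420 > 9/16, so the 9:16 crop keeps the full height 2420 and trims width to 2420 × 9/16 = 1361.25 px.
Left offset = (4359 − 1361.25)/2 = 1498.88 px; top offset = 0.
Top-left is one-third across and one-third down within the crop:
x = 1498.88 + 1 × 1361.25/3 ≈ 1953; y = 0.00 + 1 × 2420.00/3 ≈ 807.

(1953, 807)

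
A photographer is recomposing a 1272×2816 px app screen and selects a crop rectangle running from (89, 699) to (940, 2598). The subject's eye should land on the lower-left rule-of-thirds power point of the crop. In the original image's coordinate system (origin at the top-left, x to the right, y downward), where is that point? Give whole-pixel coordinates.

(373, 1965)

Crop width = 940 − 89 = 851 px; one third is 283.67 px.
Crop height = 2598 − 699 = 1899 px; one third is 633.00 px.
The lower-left point is one-third across and two-thirds down within the crop:
x = 89 + 1 × 283.67 ≈ 373; y = 699 + 2 × 633.00 ≈ 1965.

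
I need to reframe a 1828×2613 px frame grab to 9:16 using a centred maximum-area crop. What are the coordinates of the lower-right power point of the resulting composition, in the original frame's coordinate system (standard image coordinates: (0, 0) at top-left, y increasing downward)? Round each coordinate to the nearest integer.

(1159, 1742)

1828/2613 > 9/16, so the 9:16 crop keeps the full height 2613 and trims width to 2613 × 9/16 = 1469.81 px.
Left offset = (1828 − 1469.81)/2 = 179.09 px; top offset = 0.
Lower-right is two-thirds across and two-thirds down within the crop:
x = 179.09 + 2 × 1469.81/3 ≈ 1159; y = 0.00 + 2 × 2613.00/3 ≈ 1742.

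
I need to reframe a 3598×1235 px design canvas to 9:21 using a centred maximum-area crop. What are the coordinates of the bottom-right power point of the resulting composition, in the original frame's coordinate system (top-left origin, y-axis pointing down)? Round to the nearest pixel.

x = 1887 px, y = 823 px

3598/1235 > 9/21, so the 9:21 crop keeps the full height 1235 and trims width to 1235 × 9/21 = 529.29 px.
Left offset = (3598 − 529.29)/2 = 1534.36 px; top offset = 0.
Bottom-right is two-thirds across and two-thirds down within the crop:
x = 1534.36 + 2 × 529.29/3 ≈ 1887; y = 0.00 + 2 × 1235.00/3 ≈ 823.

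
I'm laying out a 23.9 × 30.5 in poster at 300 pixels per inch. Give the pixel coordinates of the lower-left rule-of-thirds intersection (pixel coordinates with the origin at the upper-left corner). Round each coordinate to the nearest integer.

x = 2390 px, y = 6100 px

In pixels the canvas is 23.9 × 300 = 7170 wide and 30.5 × 300 = 9150 tall.
The lower-left point is one-third across and two-thirds down:
x = 1 × 7170/3 ≈ 2390; y = 2 × 9150/3 ≈ 6100.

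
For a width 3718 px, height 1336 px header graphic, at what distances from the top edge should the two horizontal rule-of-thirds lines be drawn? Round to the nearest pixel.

1336 / 3 = 445.33, so the horizontal lines sit at one and two thirds of 1336.

y = 445 px and y = 891 px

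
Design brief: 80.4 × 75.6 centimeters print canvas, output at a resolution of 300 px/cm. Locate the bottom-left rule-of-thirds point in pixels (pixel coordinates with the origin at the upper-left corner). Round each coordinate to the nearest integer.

(8040, 15120)

In pixels the canvas is 80.4 × 300 = 24120 wide and 75.6 × 300 = 22680 tall.
The bottom-left point is one-third across and two-thirds down:
x = 1 × 24120/3 ≈ 8040; y = 2 × 22680/3 ≈ 15120.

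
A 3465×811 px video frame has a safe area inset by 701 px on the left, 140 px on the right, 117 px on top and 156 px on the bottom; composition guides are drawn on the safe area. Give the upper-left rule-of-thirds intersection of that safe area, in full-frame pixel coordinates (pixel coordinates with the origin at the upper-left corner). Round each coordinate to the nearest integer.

Content width = 3465 − 701 − 140 = 2624 px; content height = 811 − 117 − 156 = 538 px.
Upper-left is one-third across and one-third down within the safe area.
x = 701 + 1 × 2624/3 = 701 + 874.67 ≈ 1576
y = 117 + 1 × 538/3 = 117 + 179.33 ≈ 296

(1576, 296)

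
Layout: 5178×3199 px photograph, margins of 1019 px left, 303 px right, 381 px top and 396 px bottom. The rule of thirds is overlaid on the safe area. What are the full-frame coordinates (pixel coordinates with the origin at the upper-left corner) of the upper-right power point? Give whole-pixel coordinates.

(3590, 1188)

Content width = 5178 − 1019 − 303 = 3856 px; content height = 3199 − 381 − 396 = 2422 px.
Upper-right is two-thirds across and one-third down within the safe area.
x = 1019 + 2 × 3856/3 = 1019 + 2570.67 ≈ 3590
y = 381 + 1 × 2422/3 = 381 + 807.33 ≈ 1188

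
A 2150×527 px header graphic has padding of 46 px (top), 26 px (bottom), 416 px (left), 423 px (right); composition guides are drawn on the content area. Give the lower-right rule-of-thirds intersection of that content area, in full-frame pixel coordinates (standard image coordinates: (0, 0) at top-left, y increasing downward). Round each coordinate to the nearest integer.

Content width = 2150 − 416 − 423 = 1311 px; content height = 527 − 46 − 26 = 455 px.
Lower-right is two-thirds across and two-thirds down within the content area.
x = 416 + 2 × 1311/3 = 416 + 874.00 ≈ 1290
y = 46 + 2 × 455/3 = 46 + 303.33 ≈ 349

x = 1290 px, y = 349 px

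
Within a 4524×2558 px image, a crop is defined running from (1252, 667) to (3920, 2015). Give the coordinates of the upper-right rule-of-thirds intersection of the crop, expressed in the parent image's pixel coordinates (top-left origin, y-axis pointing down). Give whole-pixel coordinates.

(3031, 1116)

Crop width = 3920 − 1252 = 2668 px; one third is 889.33 px.
Crop height = 2015 − 667 = 1348 px; one third is 449.33 px.
The upper-right point is two-thirds across and one-third down within the crop:
x = 1252 + 2 × 889.33 ≈ 3031; y = 667 + 1 × 449.33 ≈ 1116.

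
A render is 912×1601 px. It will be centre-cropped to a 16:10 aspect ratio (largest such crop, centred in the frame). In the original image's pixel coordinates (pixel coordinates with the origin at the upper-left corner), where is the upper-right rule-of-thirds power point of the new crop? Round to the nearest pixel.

x = 608 px, y = 706 px

912/1601 < 16/10, so the 16:10 crop keeps the full width 912 and trims height to 912 × 10/16 = 570.00 px.
Top offset = (1601 − 570.00)/2 = 515.50 px; left offset = 0.
Upper-right is two-thirds across and one-third down within the crop:
x = 0.00 + 2 × 912.00/3 ≈ 608; y = 515.50 + 1 × 570.00/3 ≈ 706.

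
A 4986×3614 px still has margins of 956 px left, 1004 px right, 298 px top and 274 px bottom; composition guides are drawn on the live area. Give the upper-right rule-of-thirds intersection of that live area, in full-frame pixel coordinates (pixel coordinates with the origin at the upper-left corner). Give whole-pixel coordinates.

Content width = 4986 − 956 − 1004 = 3026 px; content height = 3614 − 298 − 274 = 3042 px.
Upper-right is two-thirds across and one-third down within the live area.
x = 956 + 2 × 3026/3 = 956 + 2017.33 ≈ 2973
y = 298 + 1 × 3042/3 = 298 + 1014.00 ≈ 1312

x = 2973 px, y = 1312 px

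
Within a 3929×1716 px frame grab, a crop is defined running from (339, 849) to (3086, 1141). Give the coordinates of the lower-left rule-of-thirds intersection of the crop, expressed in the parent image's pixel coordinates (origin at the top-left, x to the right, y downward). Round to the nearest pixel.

Crop width = 3086 − 339 = 2747 px; one third is 915.67 px.
Crop height = 1141 − 849 = 292 px; one third is 97.33 px.
The lower-left point is one-third across and two-thirds down within the crop:
x = 339 + 1 × 915.67 ≈ 1255; y = 849 + 2 × 97.33 ≈ 1044.

x = 1255 px, y = 1044 px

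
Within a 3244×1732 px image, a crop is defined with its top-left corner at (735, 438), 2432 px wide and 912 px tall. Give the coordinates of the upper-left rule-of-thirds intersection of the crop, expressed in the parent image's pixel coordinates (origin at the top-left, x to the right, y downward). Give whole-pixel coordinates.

(1546, 742)

One third of the crop width 2432 is 810.67 px.
One third of the crop height 912 is 304.00 px.
The upper-left point is one-third across and one-third down within the crop:
x = 735 + 1 × 810.67 ≈ 1546; y = 438 + 1 × 304.00 ≈ 742.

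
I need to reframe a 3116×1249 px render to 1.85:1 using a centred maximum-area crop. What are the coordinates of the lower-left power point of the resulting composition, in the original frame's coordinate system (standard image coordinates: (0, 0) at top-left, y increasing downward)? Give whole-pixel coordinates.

(1173, 833)

3116/1249 > 1.85/1, so the 1.85:1 crop keeps the full height 1249 and trims width to 1249 × 1.85/1 = 2310.65 px.
Left offset = (3116 − 2310.65)/2 = 402.67 px; top offset = 0.
Lower-left is one-third across and two-thirds down within the crop:
x = 402.67 + 1 × 2310.65/3 ≈ 1173; y = 0.00 + 2 × 1249.00/3 ≈ 833.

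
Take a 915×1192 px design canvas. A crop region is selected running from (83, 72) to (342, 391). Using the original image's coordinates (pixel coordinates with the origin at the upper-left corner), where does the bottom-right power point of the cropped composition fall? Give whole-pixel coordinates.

(256, 285)

Crop width = 342 − 83 = 259 px; one third is 86.33 px.
Crop height = 391 − 72 = 319 px; one third is 106.33 px.
The bottom-right point is two-thirds across and two-thirds down within the crop:
x = 83 + 2 × 86.33 ≈ 256; y = 72 + 2 × 106.33 ≈ 285.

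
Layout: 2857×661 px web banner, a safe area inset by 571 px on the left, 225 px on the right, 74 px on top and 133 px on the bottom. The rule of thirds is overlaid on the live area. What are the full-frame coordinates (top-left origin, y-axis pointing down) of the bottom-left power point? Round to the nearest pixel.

(1258, 377)

Content width = 2857 − 571 − 225 = 2061 px; content height = 661 − 74 − 133 = 454 px.
Bottom-left is one-third across and two-thirds down within the live area.
x = 571 + 1 × 2061/3 = 571 + 687.00 ≈ 1258
y = 74 + 2 × 454/3 = 74 + 302.67 ≈ 377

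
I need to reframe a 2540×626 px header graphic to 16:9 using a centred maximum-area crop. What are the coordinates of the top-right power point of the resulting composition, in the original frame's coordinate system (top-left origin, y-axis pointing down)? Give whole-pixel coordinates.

2540/626 > 16/9, so the 16:9 crop keeps the full height 626 and trims width to 626 × 16/9 = 1112.89 px.
Left offset = (2540 − 1112.89)/2 = 713.56 px; top offset = 0.
Top-right is two-thirds across and one-third down within the crop:
x = 713.56 + 2 × 1112.89/3 ≈ 1455; y = 0.00 + 1 × 626.00/3 ≈ 209.

(1455, 209)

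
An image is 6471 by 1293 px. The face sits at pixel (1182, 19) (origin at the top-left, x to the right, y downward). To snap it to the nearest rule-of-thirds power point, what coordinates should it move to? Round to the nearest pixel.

Third lines: x ∈ {2157, 4314}, y ∈ {431, 862}.
1182 is closer to x = 2157; 19 is closer to y = 431.
So the nearest intersection is the upper-left power point.

x = 2157 px, y = 431 px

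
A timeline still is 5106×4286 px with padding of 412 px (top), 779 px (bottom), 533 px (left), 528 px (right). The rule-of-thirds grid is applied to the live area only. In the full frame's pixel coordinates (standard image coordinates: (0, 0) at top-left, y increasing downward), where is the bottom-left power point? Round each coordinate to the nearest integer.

(1881, 2475)

Content width = 5106 − 533 − 528 = 4045 px; content height = 4286 − 412 − 779 = 3095 px.
Bottom-left is one-third across and two-thirds down within the live area.
x = 533 + 1 × 4045/3 = 533 + 1348.33 ≈ 1881
y = 412 + 2 × 3095/3 = 412 + 2063.33 ≈ 2475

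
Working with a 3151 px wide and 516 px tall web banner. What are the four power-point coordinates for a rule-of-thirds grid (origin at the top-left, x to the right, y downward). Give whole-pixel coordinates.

One third of 3151 is 1050.33; one third of 516 is 172.
Vertical third lines at x = 1050 and x = 2101; horizontal third lines at y = 172 and y = 344.

(1050, 172), (2101, 172), (1050, 344), (2101, 344)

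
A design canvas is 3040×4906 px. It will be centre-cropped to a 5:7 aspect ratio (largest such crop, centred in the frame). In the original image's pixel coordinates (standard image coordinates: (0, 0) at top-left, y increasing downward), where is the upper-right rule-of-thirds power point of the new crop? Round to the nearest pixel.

3040/4906 < 5/7, so the 5:7 crop keeps the full width 3040 and trims height to 3040 × 7/5 = 4256.00 px.
Top offset = (4906 − 4256.00)/2 = 325.00 px; left offset = 0.
Upper-right is two-thirds across and one-third down within the crop:
x = 0.00 + 2 × 3040.00/3 ≈ 2027; y = 325.00 + 1 × 4256.00/3 ≈ 1744.

(2027, 1744)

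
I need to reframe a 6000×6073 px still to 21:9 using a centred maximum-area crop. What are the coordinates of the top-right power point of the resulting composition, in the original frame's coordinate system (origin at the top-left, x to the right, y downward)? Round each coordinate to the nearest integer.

6000/6073 < 21/9, so the 21:9 crop keeps the full width 6000 and trims height to 6000 × 9/21 = 2571.43 px.
Top offset = (6073 − 2571.43)/2 = 1750.79 px; left offset = 0.
Top-right is two-thirds across and one-third down within the crop:
x = 0.00 + 2 × 6000.00/3 ≈ 4000; y = 1750.79 + 1 × 2571.43/3 ≈ 2608.

(4000, 2608)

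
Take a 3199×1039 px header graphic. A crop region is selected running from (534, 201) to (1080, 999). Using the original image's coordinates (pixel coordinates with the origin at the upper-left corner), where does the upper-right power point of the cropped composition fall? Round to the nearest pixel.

(898, 467)

Crop width = 1080 − 534 = 546 px; one third is 182.00 px.
Crop height = 999 − 201 = 798 px; one third is 266.00 px.
The upper-right point is two-thirds across and one-third down within the crop:
x = 534 + 2 × 182.00 ≈ 898; y = 201 + 1 × 266.00 ≈ 467.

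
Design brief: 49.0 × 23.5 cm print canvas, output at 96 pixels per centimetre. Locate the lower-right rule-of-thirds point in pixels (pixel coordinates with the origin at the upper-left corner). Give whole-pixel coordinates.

In pixels the canvas is 49.0 × 96 = 4704 wide and 23.5 × 96 = 2256 tall.
The lower-right point is two-thirds across and two-thirds down:
x = 2 × 4704/3 ≈ 3136; y = 2 × 2256/3 ≈ 1504.

x = 3136 px, y = 1504 px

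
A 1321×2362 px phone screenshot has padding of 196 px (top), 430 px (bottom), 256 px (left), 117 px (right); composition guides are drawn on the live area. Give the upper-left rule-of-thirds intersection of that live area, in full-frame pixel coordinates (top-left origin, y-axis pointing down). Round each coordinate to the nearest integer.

Content width = 1321 − 256 − 117 = 948 px; content height = 2362 − 196 − 430 = 1736 px.
Upper-left is one-third across and one-third down within the live area.
x = 256 + 1 × 948/3 = 256 + 316.00 ≈ 572
y = 196 + 1 × 1736/3 = 196 + 578.67 ≈ 775

(572, 775)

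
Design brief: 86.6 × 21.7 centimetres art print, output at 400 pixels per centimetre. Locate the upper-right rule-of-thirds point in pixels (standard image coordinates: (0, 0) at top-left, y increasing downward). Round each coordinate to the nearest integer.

x = 23093 px, y = 2893 px

In pixels the canvas is 86.6 × 400 = 34640 wide and 21.7 × 400 = 8680 tall.
The upper-right point is two-thirds across and one-third down:
x = 2 × 34640/3 ≈ 23093; y = 1 × 8680/3 ≈ 2893.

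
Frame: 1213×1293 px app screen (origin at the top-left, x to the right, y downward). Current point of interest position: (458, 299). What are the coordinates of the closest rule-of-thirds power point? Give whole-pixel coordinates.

Third lines: x ∈ {404, 809}, y ∈ {431, 862}.
458 is closer to x = 404; 299 is closer to y = 431.
So the nearest intersection is the upper-left power point.

(404, 431)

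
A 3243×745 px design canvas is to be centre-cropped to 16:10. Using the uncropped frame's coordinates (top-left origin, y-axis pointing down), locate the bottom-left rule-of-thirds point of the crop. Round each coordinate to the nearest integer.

(1423, 497)

3243/745 > 16/10, so the 16:10 crop keeps the full height 745 and trims width to 745 × 16/10 = 1192.00 px.
Left offset = (3243 − 1192.00)/2 = 1025.50 px; top offset = 0.
Bottom-left is one-third across and two-thirds down within the crop:
x = 1025.50 + 1 × 1192.00/3 ≈ 1423; y = 0.00 + 2 × 745.00/3 ≈ 497.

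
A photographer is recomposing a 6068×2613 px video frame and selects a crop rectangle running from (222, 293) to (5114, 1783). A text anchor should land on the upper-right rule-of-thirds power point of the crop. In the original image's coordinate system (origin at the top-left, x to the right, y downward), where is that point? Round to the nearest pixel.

x = 3483 px, y = 790 px

Crop width = 5114 − 222 = 4892 px; one third is 1630.67 px.
Crop height = 1783 − 293 = 1490 px; one third is 496.67 px.
The upper-right point is two-thirds across and one-third down within the crop:
x = 222 + 2 × 1630.67 ≈ 3483; y = 293 + 1 × 496.67 ≈ 790.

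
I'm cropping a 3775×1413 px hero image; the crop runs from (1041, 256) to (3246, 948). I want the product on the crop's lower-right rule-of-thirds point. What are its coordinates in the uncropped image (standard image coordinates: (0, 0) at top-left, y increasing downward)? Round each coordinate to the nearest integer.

Crop width = 3246 − 1041 = 2205 px; one third is 735.00 px.
Crop height = 948 − 256 = 692 px; one third is 230.67 px.
The lower-right point is two-thirds across and two-thirds down within the crop:
x = 1041 + 2 × 735.00 ≈ 2511; y = 256 + 2 × 230.67 ≈ 717.

x = 2511 px, y = 717 px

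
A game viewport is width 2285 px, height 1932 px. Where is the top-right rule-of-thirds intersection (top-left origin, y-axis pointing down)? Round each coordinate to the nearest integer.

The top-right point sits two-thirds of the way across and one-third of the way down.
x = 2 × 2285/3 ≈ 1523; y = 1 × 1932/3 ≈ 644.

(1523, 644)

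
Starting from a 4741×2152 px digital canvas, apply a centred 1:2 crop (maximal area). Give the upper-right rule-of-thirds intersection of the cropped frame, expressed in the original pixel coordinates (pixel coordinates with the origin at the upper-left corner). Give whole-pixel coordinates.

x = 2550 px, y = 717 px

4741/2152 > 1/2, so the 1:2 crop keeps the full height 2152 and trims width to 2152 × 1/2 = 1076.00 px.
Left offset = (4741 − 1076.00)/2 = 1832.50 px; top offset = 0.
Upper-right is two-thirds across and one-third down within the crop:
x = 1832.50 + 2 × 1076.00/3 ≈ 2550; y = 0.00 + 1 × 2152.00/3 ≈ 717.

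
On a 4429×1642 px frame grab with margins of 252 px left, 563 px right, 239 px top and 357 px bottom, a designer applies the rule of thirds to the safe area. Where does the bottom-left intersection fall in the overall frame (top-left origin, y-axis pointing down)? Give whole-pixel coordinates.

Content width = 4429 − 252 − 563 = 3614 px; content height = 1642 − 239 − 357 = 1046 px.
Bottom-left is one-third across and two-thirds down within the safe area.
x = 252 + 1 × 3614/3 = 252 + 1204.67 ≈ 1457
y = 239 + 2 × 1046/3 = 239 + 697.33 ≈ 936

x = 1457 px, y = 936 px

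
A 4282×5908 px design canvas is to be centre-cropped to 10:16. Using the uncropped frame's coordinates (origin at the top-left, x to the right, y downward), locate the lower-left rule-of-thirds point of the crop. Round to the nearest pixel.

4282/5908 > 10/16, so the 10:16 crop keeps the full height 5908 and trims width to 5908 × 10/16 = 3692.50 px.
Left offset = (4282 − 3692.50)/2 = 294.75 px; top offset = 0.
Lower-left is one-third across and two-thirds down within the crop:
x = 294.75 + 1 × 3692.50/3 ≈ 1526; y = 0.00 + 2 × 5908.00/3 ≈ 3939.

(1526, 3939)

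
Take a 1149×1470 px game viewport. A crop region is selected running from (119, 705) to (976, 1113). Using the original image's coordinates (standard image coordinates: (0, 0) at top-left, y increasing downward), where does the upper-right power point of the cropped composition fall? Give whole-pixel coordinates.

Crop width = 976 − 119 = 857 px; one third is 285.67 px.
Crop height = 1113 − 705 = 408 px; one third is 136.00 px.
The upper-right point is two-thirds across and one-third down within the crop:
x = 119 + 2 × 285.67 ≈ 690; y = 705 + 1 × 136.00 ≈ 841.

x = 690 px, y = 841 px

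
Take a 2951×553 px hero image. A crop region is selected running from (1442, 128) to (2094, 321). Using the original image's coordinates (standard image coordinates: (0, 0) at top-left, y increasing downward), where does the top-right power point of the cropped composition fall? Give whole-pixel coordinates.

Crop width = 2094 − 1442 = 652 px; one third is 217.33 px.
Crop height = 321 − 128 = 193 px; one third is 64.33 px.
The top-right point is two-thirds across and one-third down within the crop:
x = 1442 + 2 × 217.33 ≈ 1877; y = 128 + 1 × 64.33 ≈ 192.

(1877, 192)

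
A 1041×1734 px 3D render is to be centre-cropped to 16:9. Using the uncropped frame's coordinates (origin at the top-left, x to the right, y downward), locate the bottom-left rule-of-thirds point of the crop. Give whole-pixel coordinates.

x = 347 px, y = 965 px

1041/1734 < 16/9, so the 16:9 crop keeps the full width 1041 and trims height to 1041 × 9/16 = 585.56 px.
Top offset = (1734 − 585.56)/2 = 574.22 px; left offset = 0.
Bottom-left is one-third across and two-thirds down within the crop:
x = 0.00 + 1 × 1041.00/3 ≈ 347; y = 574.22 + 2 × 585.56/3 ≈ 965.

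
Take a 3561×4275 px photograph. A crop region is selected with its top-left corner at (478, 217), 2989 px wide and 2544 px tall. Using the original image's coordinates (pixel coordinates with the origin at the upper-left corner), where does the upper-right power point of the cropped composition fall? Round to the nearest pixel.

x = 2471 px, y = 1065 px

One third of the crop width 2989 is 996.33 px.
One third of the crop height 2544 is 848.00 px.
The upper-right point is two-thirds across and one-third down within the crop:
x = 478 + 2 × 996.33 ≈ 2471; y = 217 + 1 × 848.00 ≈ 1065.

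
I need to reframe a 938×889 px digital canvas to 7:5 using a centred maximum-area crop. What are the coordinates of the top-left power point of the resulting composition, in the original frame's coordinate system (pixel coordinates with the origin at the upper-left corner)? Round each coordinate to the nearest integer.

938/889 < 7/5, so the 7:5 crop keeps the full width 938 and trims height to 938 × 5/7 = 670.00 px.
Top offset = (889 − 670.00)/2 = 109.50 px; left offset = 0.
Top-left is one-third across and one-third down within the crop:
x = 0.00 + 1 × 938.00/3 ≈ 313; y = 109.50 + 1 × 670.00/3 ≈ 333.

x = 313 px, y = 333 px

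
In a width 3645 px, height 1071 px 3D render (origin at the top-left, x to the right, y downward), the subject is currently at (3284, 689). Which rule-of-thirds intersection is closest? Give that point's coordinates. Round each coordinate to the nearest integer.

x = 2430 px, y = 714 px

Third lines: x ∈ {1215, 2430}, y ∈ {357, 714}.
3284 is closer to x = 2430; 689 is closer to y = 714.
So the nearest intersection is the lower-right power point.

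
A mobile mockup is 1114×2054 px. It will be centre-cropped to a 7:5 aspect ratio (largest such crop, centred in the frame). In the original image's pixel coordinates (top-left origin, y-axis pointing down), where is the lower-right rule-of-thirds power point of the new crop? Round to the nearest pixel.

(743, 1160)

1114/2054 < 7/5, so the 7:5 crop keeps the full width 1114 and trims height to 1114 × 5/7 = 795.71 px.
Top offset = (2054 − 795.71)/2 = 629.14 px; left offset = 0.
Lower-right is two-thirds across and two-thirds down within the crop:
x = 0.00 + 2 × 1114.00/3 ≈ 743; y = 629.14 + 2 × 795.71/3 ≈ 1160.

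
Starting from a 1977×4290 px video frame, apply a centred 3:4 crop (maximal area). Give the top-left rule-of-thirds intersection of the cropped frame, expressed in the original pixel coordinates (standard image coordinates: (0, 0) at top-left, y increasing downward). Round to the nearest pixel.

1977/4290 < 3/4, so the 3:4 crop keeps the full width 1977 and trims height to 1977 × 4/3 = 2636.00 px.
Top offset = (4290 − 2636.00)/2 = 827.00 px; left offset = 0.
Top-left is one-third across and one-third down within the crop:
x = 0.00 + 1 × 1977.00/3 ≈ 659; y = 827.00 + 1 × 2636.00/3 ≈ 1706.

x = 659 px, y = 1706 px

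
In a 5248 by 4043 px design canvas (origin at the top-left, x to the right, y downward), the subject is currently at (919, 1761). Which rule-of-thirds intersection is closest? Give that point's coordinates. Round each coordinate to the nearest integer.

x = 1749 px, y = 1348 px

Third lines: x ∈ {1749, 3499}, y ∈ {1348, 2695}.
919 is closer to x = 1749; 1761 is closer to y = 1348.
So the nearest intersection is the upper-left power point.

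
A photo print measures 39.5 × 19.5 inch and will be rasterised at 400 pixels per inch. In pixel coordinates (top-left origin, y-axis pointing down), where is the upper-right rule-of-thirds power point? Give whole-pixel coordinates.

In pixels the canvas is 39.5 × 400 = 15800 wide and 19.5 × 400 = 7800 tall.
The upper-right point is two-thirds across and one-third down:
x = 2 × 15800/3 ≈ 10533; y = 1 × 7800/3 ≈ 2600.

x = 10533 px, y = 2600 px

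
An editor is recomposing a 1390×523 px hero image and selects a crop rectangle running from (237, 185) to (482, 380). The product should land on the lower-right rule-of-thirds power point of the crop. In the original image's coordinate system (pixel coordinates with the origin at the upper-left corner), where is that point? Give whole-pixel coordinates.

x = 400 px, y = 315 px

Crop width = 482 − 237 = 245 px; one third is 81.67 px.
Crop height = 380 − 185 = 195 px; one third is 65.00 px.
The lower-right point is two-thirds across and two-thirds down within the crop:
x = 237 + 2 × 81.67 ≈ 400; y = 185 + 2 × 65.00 ≈ 315.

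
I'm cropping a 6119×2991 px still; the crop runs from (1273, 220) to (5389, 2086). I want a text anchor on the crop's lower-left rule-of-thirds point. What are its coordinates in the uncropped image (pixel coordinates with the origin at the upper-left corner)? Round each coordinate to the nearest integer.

Crop width = 5389 − 1273 = 4116 px; one third is 1372.00 px.
Crop height = 2086 − 220 = 1866 px; one third is 622.00 px.
The lower-left point is one-third across and two-thirds down within the crop:
x = 1273 + 1 × 1372.00 ≈ 2645; y = 220 + 2 × 622.00 ≈ 1464.

(2645, 1464)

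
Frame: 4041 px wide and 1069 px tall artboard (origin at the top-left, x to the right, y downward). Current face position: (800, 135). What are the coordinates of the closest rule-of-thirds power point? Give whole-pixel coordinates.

Third lines: x ∈ {1347, 2694}, y ∈ {356, 713}.
800 is closer to x = 1347; 135 is closer to y = 356.
So the nearest intersection is the upper-left power point.

x = 1347 px, y = 356 px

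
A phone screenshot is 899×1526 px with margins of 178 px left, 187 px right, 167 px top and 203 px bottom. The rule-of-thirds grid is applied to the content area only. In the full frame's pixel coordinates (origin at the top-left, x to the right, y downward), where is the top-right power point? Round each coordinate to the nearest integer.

(534, 552)

Content width = 899 − 178 − 187 = 534 px; content height = 1526 − 167 − 203 = 1156 px.
Top-right is two-thirds across and one-third down within the content area.
x = 178 + 2 × 534/3 = 178 + 356.00 ≈ 534
y = 167 + 1 × 1156/3 = 167 + 385.33 ≈ 552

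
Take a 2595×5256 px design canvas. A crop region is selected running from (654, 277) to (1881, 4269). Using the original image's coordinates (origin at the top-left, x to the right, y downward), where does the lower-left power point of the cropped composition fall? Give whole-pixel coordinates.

x = 1063 px, y = 2938 px

Crop width = 1881 − 654 = 1227 px; one third is 409.00 px.
Crop height = 4269 − 277 = 3992 px; one third is 1330.67 px.
The lower-left point is one-third across and two-thirds down within the crop:
x = 654 + 1 × 409.00 ≈ 1063; y = 277 + 2 × 1330.67 ≈ 2938.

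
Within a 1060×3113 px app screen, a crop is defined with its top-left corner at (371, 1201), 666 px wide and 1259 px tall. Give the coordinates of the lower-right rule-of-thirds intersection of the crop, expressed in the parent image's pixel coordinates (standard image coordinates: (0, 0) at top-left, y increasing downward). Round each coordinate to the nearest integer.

(815, 2040)

One third of the crop width 666 is 222.00 px.
One third of the crop height 1259 is 419.67 px.
The lower-right point is two-thirds across and two-thirds down within the crop:
x = 371 + 2 × 222.00 ≈ 815; y = 1201 + 2 × 419.67 ≈ 2040.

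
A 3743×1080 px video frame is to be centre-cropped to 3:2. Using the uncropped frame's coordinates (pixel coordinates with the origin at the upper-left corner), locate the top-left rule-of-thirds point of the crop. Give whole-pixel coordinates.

3743/1080 > 3/2, so the 3:2 crop keeps the full height 1080 and trims width to 1080 × 3/2 = 1620.00 px.
Left offset = (3743 − 1620.00)/2 = 1061.50 px; top offset = 0.
Top-left is one-third across and one-third down within the crop:
x = 1061.50 + 1 × 1620.00/3 ≈ 1602; y = 0.00 + 1 × 1080.00/3 ≈ 360.

x = 1602 px, y = 360 px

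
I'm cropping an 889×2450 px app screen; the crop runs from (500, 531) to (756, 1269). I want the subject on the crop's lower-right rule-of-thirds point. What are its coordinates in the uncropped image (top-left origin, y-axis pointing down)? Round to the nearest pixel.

x = 671 px, y = 1023 px

Crop width = 756 − 500 = 256 px; one third is 85.33 px.
Crop height = 1269 − 531 = 738 px; one third is 246.00 px.
The lower-right point is two-thirds across and two-thirds down within the crop:
x = 500 + 2 × 85.33 ≈ 671; y = 531 + 2 × 246.00 ≈ 1023.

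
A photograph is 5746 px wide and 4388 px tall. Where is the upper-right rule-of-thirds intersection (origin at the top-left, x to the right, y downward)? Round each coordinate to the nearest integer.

(3831, 1463)

The upper-right point sits two-thirds of the way across and one-third of the way down.
x = 2 × 5746/3 ≈ 3831; y = 1 × 4388/3 ≈ 1463.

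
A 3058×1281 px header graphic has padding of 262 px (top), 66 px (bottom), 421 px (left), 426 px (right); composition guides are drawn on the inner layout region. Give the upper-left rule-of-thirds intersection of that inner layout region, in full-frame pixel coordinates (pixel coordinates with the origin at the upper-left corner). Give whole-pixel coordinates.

x = 1158 px, y = 580 px

Content width = 3058 − 421 − 426 = 2211 px; content height = 1281 − 262 − 66 = 953 px.
Upper-left is one-third across and one-third down within the inner layout region.
x = 421 + 1 × 2211/3 = 421 + 737.00 ≈ 1158
y = 262 + 1 × 953/3 = 262 + 317.67 ≈ 580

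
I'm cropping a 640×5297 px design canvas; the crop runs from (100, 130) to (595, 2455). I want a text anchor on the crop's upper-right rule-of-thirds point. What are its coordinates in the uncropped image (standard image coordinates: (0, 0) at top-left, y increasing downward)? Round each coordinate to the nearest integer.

(430, 905)

Crop width = 595 − 100 = 495 px; one third is 165.00 px.
Crop height = 2455 − 130 = 2325 px; one third is 775.00 px.
The upper-right point is two-thirds across and one-third down within the crop:
x = 100 + 2 × 165.00 ≈ 430; y = 130 + 1 × 775.00 ≈ 905.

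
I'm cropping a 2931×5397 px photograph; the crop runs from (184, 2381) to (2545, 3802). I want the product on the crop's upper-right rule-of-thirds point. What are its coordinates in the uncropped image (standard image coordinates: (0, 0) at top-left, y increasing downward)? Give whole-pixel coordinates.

Crop width = 2545 − 184 = 2361 px; one third is 787.00 px.
Crop height = 3802 − 2381 = 1421 px; one third is 473.67 px.
The upper-right point is two-thirds across and one-third down within the crop:
x = 184 + 2 × 787.00 ≈ 1758; y = 2381 + 1 × 473.67 ≈ 2855.

x = 1758 px, y = 2855 px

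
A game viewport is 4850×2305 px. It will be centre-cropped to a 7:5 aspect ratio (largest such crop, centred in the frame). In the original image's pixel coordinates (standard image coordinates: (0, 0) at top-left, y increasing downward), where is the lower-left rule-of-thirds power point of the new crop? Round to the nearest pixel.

(1887, 1537)

4850/2305 > 7/5, so the 7:5 crop keeps the full height 2305 and trims width to 2305 × 7/5 = 3227.00 px.
Left offset = (4850 − 3227.00)/2 = 811.50 px; top offset = 0.
Lower-left is one-third across and two-thirds down within the crop:
x = 811.50 + 1 × 3227.00/3 ≈ 1887; y = 0.00 + 2 × 2305.00/3 ≈ 1537.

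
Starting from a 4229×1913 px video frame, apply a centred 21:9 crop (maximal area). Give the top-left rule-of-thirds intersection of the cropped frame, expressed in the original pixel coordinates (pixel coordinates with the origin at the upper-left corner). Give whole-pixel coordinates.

x = 1410 px, y = 654 px

4229/1913 < 21/9, so the 21:9 crop keeps the full width 4229 and trims height to 4229 × 9/21 = 1812.43 px.
Top offset = (1913 − 1812.43)/2 = 50.29 px; left offset = 0.
Top-left is one-third across and one-third down within the crop:
x = 0.00 + 1 × 4229.00/3 ≈ 1410; y = 50.29 + 1 × 1812.43/3 ≈ 654.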